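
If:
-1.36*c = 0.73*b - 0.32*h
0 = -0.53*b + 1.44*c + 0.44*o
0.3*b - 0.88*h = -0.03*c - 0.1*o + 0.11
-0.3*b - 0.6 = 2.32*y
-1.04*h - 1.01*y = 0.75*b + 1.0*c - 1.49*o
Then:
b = -0.19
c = 0.05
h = -0.23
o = -0.38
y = -0.23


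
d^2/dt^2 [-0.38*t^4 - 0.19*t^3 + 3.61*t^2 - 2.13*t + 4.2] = -4.56*t^2 - 1.14*t + 7.22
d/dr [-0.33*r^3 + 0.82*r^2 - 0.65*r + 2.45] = -0.99*r^2 + 1.64*r - 0.65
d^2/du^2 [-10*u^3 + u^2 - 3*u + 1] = 2 - 60*u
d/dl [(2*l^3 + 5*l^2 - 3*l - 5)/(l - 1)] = (4*l^3 - l^2 - 10*l + 8)/(l^2 - 2*l + 1)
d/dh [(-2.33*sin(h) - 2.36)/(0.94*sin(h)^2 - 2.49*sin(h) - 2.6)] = (2.1902*sin(h)^2 + 4.4368*sin(h) + 0.1816)*cos(h)/(0.8836*sin(h)^4 - 4.6812*sin(h)^3 + 1.3121*sin(h)^2 + 12.948*sin(h) + 6.76)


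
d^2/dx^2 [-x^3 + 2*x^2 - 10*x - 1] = 4 - 6*x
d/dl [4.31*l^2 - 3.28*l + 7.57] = 8.62*l - 3.28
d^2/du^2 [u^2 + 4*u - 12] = 2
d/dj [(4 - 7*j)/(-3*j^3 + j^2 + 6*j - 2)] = (21*j^3 - 7*j^2 - 42*j + (7*j - 4)*(-9*j^2 + 2*j + 6) + 14)/(3*j^3 - j^2 - 6*j + 2)^2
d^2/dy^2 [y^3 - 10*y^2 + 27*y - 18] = 6*y - 20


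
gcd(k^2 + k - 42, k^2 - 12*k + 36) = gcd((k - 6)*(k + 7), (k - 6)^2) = k - 6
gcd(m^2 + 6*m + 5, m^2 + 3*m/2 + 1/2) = m + 1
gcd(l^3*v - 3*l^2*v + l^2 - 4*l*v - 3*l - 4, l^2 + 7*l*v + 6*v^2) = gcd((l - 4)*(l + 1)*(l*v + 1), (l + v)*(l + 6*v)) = 1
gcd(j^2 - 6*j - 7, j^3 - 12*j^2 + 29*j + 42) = j^2 - 6*j - 7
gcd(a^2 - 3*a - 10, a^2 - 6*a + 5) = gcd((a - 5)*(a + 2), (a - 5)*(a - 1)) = a - 5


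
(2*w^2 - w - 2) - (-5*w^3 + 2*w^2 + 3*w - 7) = 5*w^3 - 4*w + 5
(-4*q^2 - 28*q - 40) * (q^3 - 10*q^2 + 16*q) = -4*q^5 + 12*q^4 + 176*q^3 - 48*q^2 - 640*q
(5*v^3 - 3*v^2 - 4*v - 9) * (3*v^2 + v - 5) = 15*v^5 - 4*v^4 - 40*v^3 - 16*v^2 + 11*v + 45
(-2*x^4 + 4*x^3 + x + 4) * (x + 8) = -2*x^5 - 12*x^4 + 32*x^3 + x^2 + 12*x + 32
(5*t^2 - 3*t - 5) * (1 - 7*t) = -35*t^3 + 26*t^2 + 32*t - 5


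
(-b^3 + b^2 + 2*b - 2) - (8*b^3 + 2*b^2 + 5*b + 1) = -9*b^3 - b^2 - 3*b - 3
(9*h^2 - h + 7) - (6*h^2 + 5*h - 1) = 3*h^2 - 6*h + 8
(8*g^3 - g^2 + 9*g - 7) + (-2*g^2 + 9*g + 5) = 8*g^3 - 3*g^2 + 18*g - 2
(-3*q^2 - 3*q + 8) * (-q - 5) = 3*q^3 + 18*q^2 + 7*q - 40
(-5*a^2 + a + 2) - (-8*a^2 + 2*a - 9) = 3*a^2 - a + 11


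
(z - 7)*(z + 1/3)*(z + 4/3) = z^3 - 16*z^2/3 - 101*z/9 - 28/9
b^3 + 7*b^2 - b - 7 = (b - 1)*(b + 1)*(b + 7)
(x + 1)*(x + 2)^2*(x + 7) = x^4 + 12*x^3 + 43*x^2 + 60*x + 28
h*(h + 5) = h^2 + 5*h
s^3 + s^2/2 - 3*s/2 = s*(s - 1)*(s + 3/2)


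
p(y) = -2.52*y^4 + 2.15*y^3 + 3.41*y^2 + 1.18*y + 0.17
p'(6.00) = -1902.98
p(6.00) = -2671.51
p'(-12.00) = 18266.38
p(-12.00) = -55492.87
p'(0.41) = 4.37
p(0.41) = 1.30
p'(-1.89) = 79.38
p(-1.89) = -36.55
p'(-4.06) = 754.40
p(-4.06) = -777.00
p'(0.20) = 2.72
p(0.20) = 0.56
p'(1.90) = -31.72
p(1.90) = -3.37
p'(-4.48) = 1006.43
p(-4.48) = -1145.10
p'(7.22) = -3407.13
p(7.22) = -5852.14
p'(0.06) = 1.61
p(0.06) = 0.25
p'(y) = -10.08*y^3 + 6.45*y^2 + 6.82*y + 1.18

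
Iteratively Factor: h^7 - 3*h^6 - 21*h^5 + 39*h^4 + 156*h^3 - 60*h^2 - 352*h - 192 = (h + 2)*(h^6 - 5*h^5 - 11*h^4 + 61*h^3 + 34*h^2 - 128*h - 96) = (h + 1)*(h + 2)*(h^5 - 6*h^4 - 5*h^3 + 66*h^2 - 32*h - 96) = (h + 1)*(h + 2)*(h + 3)*(h^4 - 9*h^3 + 22*h^2 - 32) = (h - 4)*(h + 1)*(h + 2)*(h + 3)*(h^3 - 5*h^2 + 2*h + 8) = (h - 4)*(h - 2)*(h + 1)*(h + 2)*(h + 3)*(h^2 - 3*h - 4) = (h - 4)*(h - 2)*(h + 1)^2*(h + 2)*(h + 3)*(h - 4)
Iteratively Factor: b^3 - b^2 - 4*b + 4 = (b - 2)*(b^2 + b - 2) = (b - 2)*(b - 1)*(b + 2)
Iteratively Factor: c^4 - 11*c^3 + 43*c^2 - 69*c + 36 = (c - 4)*(c^3 - 7*c^2 + 15*c - 9) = (c - 4)*(c - 3)*(c^2 - 4*c + 3) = (c - 4)*(c - 3)^2*(c - 1)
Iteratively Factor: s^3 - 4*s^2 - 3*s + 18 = (s - 3)*(s^2 - s - 6) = (s - 3)^2*(s + 2)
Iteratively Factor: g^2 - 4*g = (g - 4)*(g)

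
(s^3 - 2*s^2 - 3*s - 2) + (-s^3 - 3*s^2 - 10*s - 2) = -5*s^2 - 13*s - 4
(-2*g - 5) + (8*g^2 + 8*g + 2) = 8*g^2 + 6*g - 3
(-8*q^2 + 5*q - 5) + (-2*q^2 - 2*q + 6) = -10*q^2 + 3*q + 1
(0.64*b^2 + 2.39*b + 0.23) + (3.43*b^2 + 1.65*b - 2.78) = 4.07*b^2 + 4.04*b - 2.55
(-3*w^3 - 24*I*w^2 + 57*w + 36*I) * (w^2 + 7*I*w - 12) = -3*w^5 - 45*I*w^4 + 261*w^3 + 723*I*w^2 - 936*w - 432*I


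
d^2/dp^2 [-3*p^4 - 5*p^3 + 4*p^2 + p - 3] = -36*p^2 - 30*p + 8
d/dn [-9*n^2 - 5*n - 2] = -18*n - 5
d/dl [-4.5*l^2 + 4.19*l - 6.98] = 4.19 - 9.0*l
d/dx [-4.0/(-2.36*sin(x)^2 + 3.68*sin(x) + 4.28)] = (14.72 - 18.88*sin(x))*cos(x)/(-2.36*sin(x)^2 + 3.68*sin(x) + 4.28)^2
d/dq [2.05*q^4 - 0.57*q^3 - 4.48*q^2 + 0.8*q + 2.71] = 8.2*q^3 - 1.71*q^2 - 8.96*q + 0.8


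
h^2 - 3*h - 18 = (h - 6)*(h + 3)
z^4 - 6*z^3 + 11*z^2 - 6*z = z*(z - 3)*(z - 2)*(z - 1)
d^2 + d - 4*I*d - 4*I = (d + 1)*(d - 4*I)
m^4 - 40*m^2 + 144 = (m - 6)*(m - 2)*(m + 2)*(m + 6)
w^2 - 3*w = w*(w - 3)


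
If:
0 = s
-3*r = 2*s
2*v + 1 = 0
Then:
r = 0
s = 0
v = -1/2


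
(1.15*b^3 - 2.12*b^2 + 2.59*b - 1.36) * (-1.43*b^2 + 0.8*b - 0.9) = -1.6445*b^5 + 3.9516*b^4 - 6.4347*b^3 + 5.9248*b^2 - 3.419*b + 1.224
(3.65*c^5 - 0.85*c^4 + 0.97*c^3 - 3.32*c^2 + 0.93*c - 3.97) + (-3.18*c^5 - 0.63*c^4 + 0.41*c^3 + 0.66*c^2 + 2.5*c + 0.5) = 0.47*c^5 - 1.48*c^4 + 1.38*c^3 - 2.66*c^2 + 3.43*c - 3.47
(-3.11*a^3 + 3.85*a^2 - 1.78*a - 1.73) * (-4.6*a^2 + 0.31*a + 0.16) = 14.306*a^5 - 18.6741*a^4 + 8.8839*a^3 + 8.0222*a^2 - 0.8211*a - 0.2768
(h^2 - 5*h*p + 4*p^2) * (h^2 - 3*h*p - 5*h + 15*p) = h^4 - 8*h^3*p - 5*h^3 + 19*h^2*p^2 + 40*h^2*p - 12*h*p^3 - 95*h*p^2 + 60*p^3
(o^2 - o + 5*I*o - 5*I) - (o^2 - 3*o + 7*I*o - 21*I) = 2*o - 2*I*o + 16*I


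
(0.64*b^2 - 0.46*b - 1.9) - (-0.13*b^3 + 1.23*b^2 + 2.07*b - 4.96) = 0.13*b^3 - 0.59*b^2 - 2.53*b + 3.06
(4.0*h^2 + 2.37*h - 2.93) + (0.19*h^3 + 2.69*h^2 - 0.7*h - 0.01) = 0.19*h^3 + 6.69*h^2 + 1.67*h - 2.94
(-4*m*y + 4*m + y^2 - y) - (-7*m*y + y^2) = 3*m*y + 4*m - y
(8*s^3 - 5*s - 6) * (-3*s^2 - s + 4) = -24*s^5 - 8*s^4 + 47*s^3 + 23*s^2 - 14*s - 24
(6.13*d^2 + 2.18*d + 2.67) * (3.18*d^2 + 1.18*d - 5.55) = 19.4934*d^4 + 14.1658*d^3 - 22.9585*d^2 - 8.9484*d - 14.8185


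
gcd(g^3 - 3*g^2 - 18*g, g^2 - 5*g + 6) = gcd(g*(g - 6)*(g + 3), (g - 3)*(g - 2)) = 1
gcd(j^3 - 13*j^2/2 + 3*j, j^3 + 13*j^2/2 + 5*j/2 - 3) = j - 1/2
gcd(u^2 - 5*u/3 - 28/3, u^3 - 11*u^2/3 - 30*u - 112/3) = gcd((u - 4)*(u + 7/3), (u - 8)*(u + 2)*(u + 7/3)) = u + 7/3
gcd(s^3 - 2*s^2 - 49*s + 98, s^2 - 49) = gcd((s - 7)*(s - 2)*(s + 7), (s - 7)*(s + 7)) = s^2 - 49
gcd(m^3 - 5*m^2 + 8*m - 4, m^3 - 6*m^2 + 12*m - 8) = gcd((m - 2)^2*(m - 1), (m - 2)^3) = m^2 - 4*m + 4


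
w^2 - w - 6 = (w - 3)*(w + 2)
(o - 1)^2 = o^2 - 2*o + 1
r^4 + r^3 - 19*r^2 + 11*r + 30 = (r - 3)*(r - 2)*(r + 1)*(r + 5)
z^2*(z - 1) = z^3 - z^2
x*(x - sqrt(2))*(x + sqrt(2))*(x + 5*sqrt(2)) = x^4 + 5*sqrt(2)*x^3 - 2*x^2 - 10*sqrt(2)*x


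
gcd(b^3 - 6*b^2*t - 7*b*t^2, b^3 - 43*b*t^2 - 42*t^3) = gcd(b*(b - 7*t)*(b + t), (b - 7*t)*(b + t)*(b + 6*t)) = -b^2 + 6*b*t + 7*t^2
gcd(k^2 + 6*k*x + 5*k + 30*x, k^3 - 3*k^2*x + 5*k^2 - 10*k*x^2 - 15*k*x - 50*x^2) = k + 5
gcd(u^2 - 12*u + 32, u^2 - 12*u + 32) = u^2 - 12*u + 32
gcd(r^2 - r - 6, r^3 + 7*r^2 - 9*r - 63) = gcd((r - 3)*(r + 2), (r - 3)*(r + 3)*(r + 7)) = r - 3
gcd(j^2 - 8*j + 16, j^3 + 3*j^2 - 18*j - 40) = j - 4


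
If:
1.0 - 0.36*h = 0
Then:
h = 2.78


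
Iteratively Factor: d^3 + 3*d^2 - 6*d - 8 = (d - 2)*(d^2 + 5*d + 4) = (d - 2)*(d + 4)*(d + 1)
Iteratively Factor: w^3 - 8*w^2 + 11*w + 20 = (w - 4)*(w^2 - 4*w - 5) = (w - 4)*(w + 1)*(w - 5)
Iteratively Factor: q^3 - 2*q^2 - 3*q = (q + 1)*(q^2 - 3*q) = q*(q + 1)*(q - 3)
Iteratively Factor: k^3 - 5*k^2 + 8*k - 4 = (k - 2)*(k^2 - 3*k + 2) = (k - 2)*(k - 1)*(k - 2)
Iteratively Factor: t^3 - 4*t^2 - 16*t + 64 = (t + 4)*(t^2 - 8*t + 16) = (t - 4)*(t + 4)*(t - 4)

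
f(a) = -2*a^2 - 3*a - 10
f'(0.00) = -3.00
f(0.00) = -10.00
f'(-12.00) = 45.00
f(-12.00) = -262.00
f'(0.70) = -5.80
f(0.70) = -13.08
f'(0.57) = -5.28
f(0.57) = -12.36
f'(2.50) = -13.00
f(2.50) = -30.00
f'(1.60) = -9.40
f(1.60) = -19.92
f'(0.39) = -4.56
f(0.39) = -11.47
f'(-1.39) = 2.56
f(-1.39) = -9.69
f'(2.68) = -13.72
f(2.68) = -32.40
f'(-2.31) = 6.24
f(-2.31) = -13.74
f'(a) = -4*a - 3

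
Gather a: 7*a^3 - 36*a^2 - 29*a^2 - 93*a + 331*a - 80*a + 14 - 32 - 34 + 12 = 7*a^3 - 65*a^2 + 158*a - 40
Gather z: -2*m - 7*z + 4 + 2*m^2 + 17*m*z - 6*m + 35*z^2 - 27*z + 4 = 2*m^2 - 8*m + 35*z^2 + z*(17*m - 34) + 8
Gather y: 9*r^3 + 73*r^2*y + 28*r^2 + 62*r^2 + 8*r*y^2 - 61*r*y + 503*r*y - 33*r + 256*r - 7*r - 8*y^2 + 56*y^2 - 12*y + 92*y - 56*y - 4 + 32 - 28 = 9*r^3 + 90*r^2 + 216*r + y^2*(8*r + 48) + y*(73*r^2 + 442*r + 24)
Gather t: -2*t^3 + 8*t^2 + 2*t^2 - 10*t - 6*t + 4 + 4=-2*t^3 + 10*t^2 - 16*t + 8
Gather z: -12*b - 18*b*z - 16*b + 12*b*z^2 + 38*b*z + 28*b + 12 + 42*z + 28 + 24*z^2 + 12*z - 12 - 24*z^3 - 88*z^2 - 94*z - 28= -24*z^3 + z^2*(12*b - 64) + z*(20*b - 40)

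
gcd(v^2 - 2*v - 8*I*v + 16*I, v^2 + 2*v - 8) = v - 2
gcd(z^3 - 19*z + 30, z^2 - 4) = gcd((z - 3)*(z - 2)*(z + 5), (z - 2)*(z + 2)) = z - 2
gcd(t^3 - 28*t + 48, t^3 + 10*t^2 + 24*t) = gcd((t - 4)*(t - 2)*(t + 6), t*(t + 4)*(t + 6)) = t + 6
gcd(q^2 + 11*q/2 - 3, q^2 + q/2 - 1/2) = q - 1/2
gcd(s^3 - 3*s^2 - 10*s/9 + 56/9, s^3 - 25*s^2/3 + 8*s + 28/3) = s - 2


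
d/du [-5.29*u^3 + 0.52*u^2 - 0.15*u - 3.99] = -15.87*u^2 + 1.04*u - 0.15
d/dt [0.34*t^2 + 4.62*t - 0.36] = 0.68*t + 4.62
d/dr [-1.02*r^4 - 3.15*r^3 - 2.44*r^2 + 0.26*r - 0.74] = -4.08*r^3 - 9.45*r^2 - 4.88*r + 0.26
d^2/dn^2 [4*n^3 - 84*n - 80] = 24*n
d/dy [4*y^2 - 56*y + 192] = 8*y - 56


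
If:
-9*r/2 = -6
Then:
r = 4/3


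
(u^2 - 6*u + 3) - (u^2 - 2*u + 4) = -4*u - 1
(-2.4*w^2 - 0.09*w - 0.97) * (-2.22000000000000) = 5.328*w^2 + 0.1998*w + 2.1534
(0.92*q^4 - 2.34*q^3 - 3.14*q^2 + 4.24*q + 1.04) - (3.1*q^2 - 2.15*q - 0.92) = 0.92*q^4 - 2.34*q^3 - 6.24*q^2 + 6.39*q + 1.96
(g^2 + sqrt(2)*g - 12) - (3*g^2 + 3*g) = -2*g^2 - 3*g + sqrt(2)*g - 12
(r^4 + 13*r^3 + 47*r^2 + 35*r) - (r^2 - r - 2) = r^4 + 13*r^3 + 46*r^2 + 36*r + 2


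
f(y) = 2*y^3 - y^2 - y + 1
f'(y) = 6*y^2 - 2*y - 1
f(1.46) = 3.63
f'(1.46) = 8.87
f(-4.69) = -222.63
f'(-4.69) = 140.36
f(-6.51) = -586.66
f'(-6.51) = 266.30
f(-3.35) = -82.06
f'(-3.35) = 73.04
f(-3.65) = -105.93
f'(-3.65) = 86.24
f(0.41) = 0.56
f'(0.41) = -0.81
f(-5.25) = -310.72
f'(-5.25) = 174.88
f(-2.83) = -49.51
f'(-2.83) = 52.71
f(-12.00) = -3587.00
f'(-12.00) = 887.00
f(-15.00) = -6959.00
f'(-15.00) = 1379.00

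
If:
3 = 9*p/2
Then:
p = 2/3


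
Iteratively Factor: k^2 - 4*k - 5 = (k - 5)*(k + 1)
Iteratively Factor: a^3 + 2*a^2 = (a)*(a^2 + 2*a) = a^2*(a + 2)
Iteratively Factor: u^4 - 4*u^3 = (u)*(u^3 - 4*u^2) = u^2*(u^2 - 4*u) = u^2*(u - 4)*(u)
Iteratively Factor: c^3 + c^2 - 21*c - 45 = (c - 5)*(c^2 + 6*c + 9) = (c - 5)*(c + 3)*(c + 3)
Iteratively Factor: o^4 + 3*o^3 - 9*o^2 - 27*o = (o + 3)*(o^3 - 9*o) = (o - 3)*(o + 3)*(o^2 + 3*o) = (o - 3)*(o + 3)^2*(o)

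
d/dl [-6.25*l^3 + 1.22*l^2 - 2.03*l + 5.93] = -18.75*l^2 + 2.44*l - 2.03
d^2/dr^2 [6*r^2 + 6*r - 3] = 12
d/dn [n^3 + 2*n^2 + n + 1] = 3*n^2 + 4*n + 1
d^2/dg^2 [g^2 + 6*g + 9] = 2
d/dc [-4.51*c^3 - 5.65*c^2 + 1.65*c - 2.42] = -13.53*c^2 - 11.3*c + 1.65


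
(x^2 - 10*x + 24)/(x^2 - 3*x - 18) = (x - 4)/(x + 3)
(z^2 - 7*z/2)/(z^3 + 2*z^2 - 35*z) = (z - 7/2)/(z^2 + 2*z - 35)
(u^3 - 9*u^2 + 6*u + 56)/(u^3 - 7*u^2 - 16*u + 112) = (u + 2)/(u + 4)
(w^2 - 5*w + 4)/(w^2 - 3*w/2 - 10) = 2*(w - 1)/(2*w + 5)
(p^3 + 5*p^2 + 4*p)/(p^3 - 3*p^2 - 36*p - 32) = p/(p - 8)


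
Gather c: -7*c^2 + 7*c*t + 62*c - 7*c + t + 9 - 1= -7*c^2 + c*(7*t + 55) + t + 8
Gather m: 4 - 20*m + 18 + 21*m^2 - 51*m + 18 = 21*m^2 - 71*m + 40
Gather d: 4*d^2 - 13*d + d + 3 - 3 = 4*d^2 - 12*d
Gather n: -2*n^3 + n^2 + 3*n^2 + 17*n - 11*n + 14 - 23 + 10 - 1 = -2*n^3 + 4*n^2 + 6*n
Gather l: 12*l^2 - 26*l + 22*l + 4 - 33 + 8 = 12*l^2 - 4*l - 21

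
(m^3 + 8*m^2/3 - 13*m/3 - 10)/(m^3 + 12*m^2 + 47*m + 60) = (3*m^2 - m - 10)/(3*(m^2 + 9*m + 20))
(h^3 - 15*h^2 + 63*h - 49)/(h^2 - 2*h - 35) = (h^2 - 8*h + 7)/(h + 5)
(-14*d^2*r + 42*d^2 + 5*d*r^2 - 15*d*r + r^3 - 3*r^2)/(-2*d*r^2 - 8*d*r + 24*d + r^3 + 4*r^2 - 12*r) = (7*d*r - 21*d + r^2 - 3*r)/(r^2 + 4*r - 12)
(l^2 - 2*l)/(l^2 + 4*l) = (l - 2)/(l + 4)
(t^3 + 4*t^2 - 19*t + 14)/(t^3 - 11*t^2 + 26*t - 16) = (t + 7)/(t - 8)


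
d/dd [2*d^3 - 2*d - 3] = 6*d^2 - 2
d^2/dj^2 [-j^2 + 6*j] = -2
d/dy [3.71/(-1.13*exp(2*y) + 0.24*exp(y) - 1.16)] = (8.3846*exp(y) - 0.8904)*exp(y)/(1.13*exp(2*y) - 0.24*exp(y) + 1.16)^2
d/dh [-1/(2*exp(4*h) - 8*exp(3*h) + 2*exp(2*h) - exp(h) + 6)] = (8*exp(3*h) - 24*exp(2*h) + 4*exp(h) - 1)*exp(h)/(2*exp(4*h) - 8*exp(3*h) + 2*exp(2*h) - exp(h) + 6)^2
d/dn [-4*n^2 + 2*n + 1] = 2 - 8*n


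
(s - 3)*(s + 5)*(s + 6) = s^3 + 8*s^2 - 3*s - 90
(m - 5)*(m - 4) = m^2 - 9*m + 20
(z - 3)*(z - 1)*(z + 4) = z^3 - 13*z + 12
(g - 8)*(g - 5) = g^2 - 13*g + 40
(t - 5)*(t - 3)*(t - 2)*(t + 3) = t^4 - 7*t^3 + t^2 + 63*t - 90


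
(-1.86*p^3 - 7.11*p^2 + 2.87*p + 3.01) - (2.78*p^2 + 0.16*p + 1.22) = -1.86*p^3 - 9.89*p^2 + 2.71*p + 1.79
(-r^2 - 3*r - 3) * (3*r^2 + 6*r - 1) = -3*r^4 - 15*r^3 - 26*r^2 - 15*r + 3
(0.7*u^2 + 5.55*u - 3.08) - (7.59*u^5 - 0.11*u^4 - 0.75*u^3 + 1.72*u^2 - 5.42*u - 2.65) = -7.59*u^5 + 0.11*u^4 + 0.75*u^3 - 1.02*u^2 + 10.97*u - 0.43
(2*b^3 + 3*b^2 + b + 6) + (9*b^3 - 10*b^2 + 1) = 11*b^3 - 7*b^2 + b + 7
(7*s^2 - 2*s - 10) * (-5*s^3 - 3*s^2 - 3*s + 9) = -35*s^5 - 11*s^4 + 35*s^3 + 99*s^2 + 12*s - 90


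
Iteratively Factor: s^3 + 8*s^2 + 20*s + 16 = (s + 4)*(s^2 + 4*s + 4) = (s + 2)*(s + 4)*(s + 2)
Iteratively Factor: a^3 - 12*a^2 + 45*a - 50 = (a - 5)*(a^2 - 7*a + 10) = (a - 5)^2*(a - 2)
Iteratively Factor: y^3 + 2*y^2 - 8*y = (y + 4)*(y^2 - 2*y) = y*(y + 4)*(y - 2)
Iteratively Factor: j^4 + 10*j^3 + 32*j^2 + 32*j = (j)*(j^3 + 10*j^2 + 32*j + 32) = j*(j + 4)*(j^2 + 6*j + 8) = j*(j + 2)*(j + 4)*(j + 4)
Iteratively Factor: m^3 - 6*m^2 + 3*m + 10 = (m + 1)*(m^2 - 7*m + 10) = (m - 5)*(m + 1)*(m - 2)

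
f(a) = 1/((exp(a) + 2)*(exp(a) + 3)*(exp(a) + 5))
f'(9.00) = 0.00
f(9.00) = 0.00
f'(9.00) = 0.00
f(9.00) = 0.00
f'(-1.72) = -0.00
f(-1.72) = 0.03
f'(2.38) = -0.00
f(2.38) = 0.00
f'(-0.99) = -0.01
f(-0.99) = 0.02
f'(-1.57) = -0.01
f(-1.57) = 0.03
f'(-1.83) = -0.00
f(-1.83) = 0.03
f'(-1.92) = -0.00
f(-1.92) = 0.03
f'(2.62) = -0.00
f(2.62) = 0.00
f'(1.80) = -0.00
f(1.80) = 0.00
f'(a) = -exp(a)/((exp(a) + 2)*(exp(a) + 3)*(exp(a) + 5)^2) - exp(a)/((exp(a) + 2)*(exp(a) + 3)^2*(exp(a) + 5)) - exp(a)/((exp(a) + 2)^2*(exp(a) + 3)*(exp(a) + 5)) = (-(exp(a) + 2)*(exp(a) + 3) - (exp(a) + 2)*(exp(a) + 5) - (exp(a) + 3)*(exp(a) + 5))*exp(a)/((exp(a) + 2)^2*(exp(a) + 3)^2*(exp(a) + 5)^2)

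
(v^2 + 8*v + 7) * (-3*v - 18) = -3*v^3 - 42*v^2 - 165*v - 126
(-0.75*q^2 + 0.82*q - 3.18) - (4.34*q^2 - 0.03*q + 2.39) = -5.09*q^2 + 0.85*q - 5.57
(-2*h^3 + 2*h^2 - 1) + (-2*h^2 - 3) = -2*h^3 - 4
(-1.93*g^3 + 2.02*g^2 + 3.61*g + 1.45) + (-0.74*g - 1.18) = -1.93*g^3 + 2.02*g^2 + 2.87*g + 0.27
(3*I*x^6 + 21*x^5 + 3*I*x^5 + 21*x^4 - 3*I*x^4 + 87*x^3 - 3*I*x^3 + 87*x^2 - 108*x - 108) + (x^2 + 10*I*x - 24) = 3*I*x^6 + 21*x^5 + 3*I*x^5 + 21*x^4 - 3*I*x^4 + 87*x^3 - 3*I*x^3 + 88*x^2 - 108*x + 10*I*x - 132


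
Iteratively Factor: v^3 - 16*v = (v - 4)*(v^2 + 4*v) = v*(v - 4)*(v + 4)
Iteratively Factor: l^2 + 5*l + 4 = (l + 1)*(l + 4)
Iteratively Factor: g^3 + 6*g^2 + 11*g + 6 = (g + 3)*(g^2 + 3*g + 2) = (g + 2)*(g + 3)*(g + 1)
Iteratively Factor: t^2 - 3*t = (t - 3)*(t)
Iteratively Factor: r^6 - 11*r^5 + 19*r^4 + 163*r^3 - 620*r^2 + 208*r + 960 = (r - 4)*(r^5 - 7*r^4 - 9*r^3 + 127*r^2 - 112*r - 240) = (r - 4)*(r + 1)*(r^4 - 8*r^3 - r^2 + 128*r - 240) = (r - 4)*(r + 1)*(r + 4)*(r^3 - 12*r^2 + 47*r - 60) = (r - 4)^2*(r + 1)*(r + 4)*(r^2 - 8*r + 15) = (r - 5)*(r - 4)^2*(r + 1)*(r + 4)*(r - 3)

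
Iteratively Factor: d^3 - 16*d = (d - 4)*(d^2 + 4*d) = (d - 4)*(d + 4)*(d)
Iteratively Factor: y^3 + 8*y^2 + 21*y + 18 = (y + 2)*(y^2 + 6*y + 9) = (y + 2)*(y + 3)*(y + 3)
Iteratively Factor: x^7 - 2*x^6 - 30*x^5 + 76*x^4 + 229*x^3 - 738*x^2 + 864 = (x + 1)*(x^6 - 3*x^5 - 27*x^4 + 103*x^3 + 126*x^2 - 864*x + 864) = (x - 3)*(x + 1)*(x^5 - 27*x^3 + 22*x^2 + 192*x - 288) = (x - 3)*(x - 2)*(x + 1)*(x^4 + 2*x^3 - 23*x^2 - 24*x + 144) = (x - 3)*(x - 2)*(x + 1)*(x + 4)*(x^3 - 2*x^2 - 15*x + 36) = (x - 3)^2*(x - 2)*(x + 1)*(x + 4)*(x^2 + x - 12) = (x - 3)^2*(x - 2)*(x + 1)*(x + 4)^2*(x - 3)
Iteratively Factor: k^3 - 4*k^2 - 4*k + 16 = (k - 4)*(k^2 - 4) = (k - 4)*(k + 2)*(k - 2)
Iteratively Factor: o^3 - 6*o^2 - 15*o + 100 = (o + 4)*(o^2 - 10*o + 25) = (o - 5)*(o + 4)*(o - 5)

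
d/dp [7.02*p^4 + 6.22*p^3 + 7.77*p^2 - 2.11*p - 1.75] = 28.08*p^3 + 18.66*p^2 + 15.54*p - 2.11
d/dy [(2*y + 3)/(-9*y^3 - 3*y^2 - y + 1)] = (-18*y^3 - 6*y^2 - 2*y + (2*y + 3)*(27*y^2 + 6*y + 1) + 2)/(9*y^3 + 3*y^2 + y - 1)^2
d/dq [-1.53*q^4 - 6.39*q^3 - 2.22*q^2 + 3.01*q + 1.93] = -6.12*q^3 - 19.17*q^2 - 4.44*q + 3.01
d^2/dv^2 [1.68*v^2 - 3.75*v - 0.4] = 3.36000000000000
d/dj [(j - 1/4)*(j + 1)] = 2*j + 3/4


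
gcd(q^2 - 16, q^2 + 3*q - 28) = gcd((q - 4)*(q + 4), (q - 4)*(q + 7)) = q - 4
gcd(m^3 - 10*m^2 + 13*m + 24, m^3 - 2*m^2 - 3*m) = m^2 - 2*m - 3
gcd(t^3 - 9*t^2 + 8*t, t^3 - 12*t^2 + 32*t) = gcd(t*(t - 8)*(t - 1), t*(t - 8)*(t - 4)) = t^2 - 8*t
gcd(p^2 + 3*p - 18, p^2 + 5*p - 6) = p + 6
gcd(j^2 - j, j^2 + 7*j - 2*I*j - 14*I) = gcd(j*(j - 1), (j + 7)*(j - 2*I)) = 1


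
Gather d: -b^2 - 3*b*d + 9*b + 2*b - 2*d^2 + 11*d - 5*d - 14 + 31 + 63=-b^2 + 11*b - 2*d^2 + d*(6 - 3*b) + 80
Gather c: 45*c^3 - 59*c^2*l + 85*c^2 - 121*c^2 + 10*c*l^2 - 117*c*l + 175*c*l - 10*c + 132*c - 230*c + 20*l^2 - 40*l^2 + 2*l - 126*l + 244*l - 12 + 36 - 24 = 45*c^3 + c^2*(-59*l - 36) + c*(10*l^2 + 58*l - 108) - 20*l^2 + 120*l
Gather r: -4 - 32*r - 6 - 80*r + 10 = -112*r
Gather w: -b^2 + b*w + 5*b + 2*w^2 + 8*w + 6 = -b^2 + 5*b + 2*w^2 + w*(b + 8) + 6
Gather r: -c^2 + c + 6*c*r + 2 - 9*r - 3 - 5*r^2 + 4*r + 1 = -c^2 + c - 5*r^2 + r*(6*c - 5)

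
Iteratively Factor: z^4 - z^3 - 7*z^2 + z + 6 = (z - 3)*(z^3 + 2*z^2 - z - 2) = (z - 3)*(z + 1)*(z^2 + z - 2) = (z - 3)*(z + 1)*(z + 2)*(z - 1)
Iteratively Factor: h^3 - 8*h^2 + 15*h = (h - 5)*(h^2 - 3*h) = h*(h - 5)*(h - 3)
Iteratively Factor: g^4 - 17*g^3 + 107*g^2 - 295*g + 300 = (g - 4)*(g^3 - 13*g^2 + 55*g - 75) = (g - 4)*(g - 3)*(g^2 - 10*g + 25) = (g - 5)*(g - 4)*(g - 3)*(g - 5)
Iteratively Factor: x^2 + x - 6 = (x - 2)*(x + 3)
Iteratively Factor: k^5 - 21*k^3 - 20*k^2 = (k + 4)*(k^4 - 4*k^3 - 5*k^2) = k*(k + 4)*(k^3 - 4*k^2 - 5*k) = k*(k - 5)*(k + 4)*(k^2 + k) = k^2*(k - 5)*(k + 4)*(k + 1)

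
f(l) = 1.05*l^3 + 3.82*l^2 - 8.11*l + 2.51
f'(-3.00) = -2.68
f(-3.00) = 32.87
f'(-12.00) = 353.81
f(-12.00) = -1164.49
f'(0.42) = -4.35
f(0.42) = -0.14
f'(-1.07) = -12.68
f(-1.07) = 14.27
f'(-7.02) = 93.49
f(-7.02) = -115.55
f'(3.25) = 49.99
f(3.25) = 52.55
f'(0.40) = -4.55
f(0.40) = -0.06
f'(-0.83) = -12.28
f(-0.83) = 11.27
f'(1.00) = 2.68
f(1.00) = -0.73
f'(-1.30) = -12.72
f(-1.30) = 17.20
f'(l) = 3.15*l^2 + 7.64*l - 8.11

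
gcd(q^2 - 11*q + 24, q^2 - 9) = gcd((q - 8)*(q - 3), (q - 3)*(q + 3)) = q - 3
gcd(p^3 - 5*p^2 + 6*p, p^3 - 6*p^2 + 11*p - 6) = p^2 - 5*p + 6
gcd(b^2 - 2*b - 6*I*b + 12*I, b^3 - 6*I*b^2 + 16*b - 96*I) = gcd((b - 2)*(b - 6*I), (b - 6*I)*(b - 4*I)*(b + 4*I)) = b - 6*I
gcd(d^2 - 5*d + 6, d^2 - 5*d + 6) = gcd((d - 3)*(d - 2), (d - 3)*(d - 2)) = d^2 - 5*d + 6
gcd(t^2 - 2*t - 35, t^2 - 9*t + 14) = t - 7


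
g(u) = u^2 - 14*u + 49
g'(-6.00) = -26.00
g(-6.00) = 169.00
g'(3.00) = -8.00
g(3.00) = 16.00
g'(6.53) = -0.94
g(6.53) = 0.22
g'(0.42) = -13.16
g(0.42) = 43.30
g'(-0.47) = -14.94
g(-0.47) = 55.80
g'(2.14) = -9.72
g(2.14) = 23.62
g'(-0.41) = -14.82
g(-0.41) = 54.91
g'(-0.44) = -14.88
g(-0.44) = 55.35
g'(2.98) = -8.04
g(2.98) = 16.16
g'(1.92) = -10.16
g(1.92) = 25.81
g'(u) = 2*u - 14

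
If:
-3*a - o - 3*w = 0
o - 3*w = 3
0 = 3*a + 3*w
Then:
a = 1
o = 0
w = -1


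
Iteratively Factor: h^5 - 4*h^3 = (h - 2)*(h^4 + 2*h^3) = (h - 2)*(h + 2)*(h^3) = h*(h - 2)*(h + 2)*(h^2) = h^2*(h - 2)*(h + 2)*(h)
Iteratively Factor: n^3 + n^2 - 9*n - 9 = (n - 3)*(n^2 + 4*n + 3) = (n - 3)*(n + 1)*(n + 3)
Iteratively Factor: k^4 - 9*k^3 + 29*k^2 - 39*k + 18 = (k - 1)*(k^3 - 8*k^2 + 21*k - 18) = (k - 2)*(k - 1)*(k^2 - 6*k + 9) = (k - 3)*(k - 2)*(k - 1)*(k - 3)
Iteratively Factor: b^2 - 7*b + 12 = (b - 3)*(b - 4)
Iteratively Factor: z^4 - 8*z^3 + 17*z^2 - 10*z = (z - 2)*(z^3 - 6*z^2 + 5*z) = (z - 2)*(z - 1)*(z^2 - 5*z) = (z - 5)*(z - 2)*(z - 1)*(z)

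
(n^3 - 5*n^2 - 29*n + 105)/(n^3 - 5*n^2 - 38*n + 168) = (n^2 + 2*n - 15)/(n^2 + 2*n - 24)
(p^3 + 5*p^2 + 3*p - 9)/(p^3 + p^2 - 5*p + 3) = (p + 3)/(p - 1)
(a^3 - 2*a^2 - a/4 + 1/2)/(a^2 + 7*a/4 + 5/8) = 2*(2*a^2 - 5*a + 2)/(4*a + 5)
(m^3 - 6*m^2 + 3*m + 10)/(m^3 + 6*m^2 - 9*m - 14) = (m - 5)/(m + 7)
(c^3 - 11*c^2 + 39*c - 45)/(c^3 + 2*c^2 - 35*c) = (c^2 - 6*c + 9)/(c*(c + 7))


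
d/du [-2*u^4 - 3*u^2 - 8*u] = -8*u^3 - 6*u - 8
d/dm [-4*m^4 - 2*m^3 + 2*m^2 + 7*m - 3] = -16*m^3 - 6*m^2 + 4*m + 7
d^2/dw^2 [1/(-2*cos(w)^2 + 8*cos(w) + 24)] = (-4*sin(w)^4 + 66*sin(w)^2 + 33*cos(w) + 3*cos(3*w) - 6)/(2*(sin(w)^2 + 4*cos(w) + 11)^3)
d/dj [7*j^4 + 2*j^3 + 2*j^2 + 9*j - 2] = 28*j^3 + 6*j^2 + 4*j + 9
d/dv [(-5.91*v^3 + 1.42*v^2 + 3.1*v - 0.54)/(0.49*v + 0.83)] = (-5.7918*v^3 - 14.0201*v^2 + 2.3572*v + 2.8376)/(0.2401*v^2 + 0.8134*v + 0.6889)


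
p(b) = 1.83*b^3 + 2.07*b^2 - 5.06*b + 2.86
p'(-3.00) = 31.93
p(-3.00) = -12.74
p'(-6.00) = 167.74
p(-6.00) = -287.54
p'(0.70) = 0.53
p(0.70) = 0.96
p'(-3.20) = 37.91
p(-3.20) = -19.72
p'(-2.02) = 8.98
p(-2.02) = 6.44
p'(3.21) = 64.80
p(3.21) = 68.48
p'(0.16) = -4.26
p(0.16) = 2.11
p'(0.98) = 4.27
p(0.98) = 1.61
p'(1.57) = 14.97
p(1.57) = 7.10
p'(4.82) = 142.44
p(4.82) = 231.49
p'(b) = 5.49*b^2 + 4.14*b - 5.06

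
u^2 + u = u*(u + 1)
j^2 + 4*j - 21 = (j - 3)*(j + 7)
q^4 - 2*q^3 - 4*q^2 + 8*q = q*(q - 2)^2*(q + 2)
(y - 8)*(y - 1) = y^2 - 9*y + 8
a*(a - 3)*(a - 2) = a^3 - 5*a^2 + 6*a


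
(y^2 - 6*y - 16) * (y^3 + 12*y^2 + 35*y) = y^5 + 6*y^4 - 53*y^3 - 402*y^2 - 560*y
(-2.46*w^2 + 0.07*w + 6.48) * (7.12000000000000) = -17.5152*w^2 + 0.4984*w + 46.1376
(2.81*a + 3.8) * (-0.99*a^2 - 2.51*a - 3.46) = -2.7819*a^3 - 10.8151*a^2 - 19.2606*a - 13.148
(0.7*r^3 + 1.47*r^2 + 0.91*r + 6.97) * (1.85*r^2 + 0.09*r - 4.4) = 1.295*r^5 + 2.7825*r^4 - 1.2642*r^3 + 6.5084*r^2 - 3.3767*r - 30.668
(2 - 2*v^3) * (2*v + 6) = -4*v^4 - 12*v^3 + 4*v + 12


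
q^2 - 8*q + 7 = (q - 7)*(q - 1)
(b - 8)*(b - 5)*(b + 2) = b^3 - 11*b^2 + 14*b + 80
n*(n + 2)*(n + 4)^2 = n^4 + 10*n^3 + 32*n^2 + 32*n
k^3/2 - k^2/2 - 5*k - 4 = (k/2 + 1/2)*(k - 4)*(k + 2)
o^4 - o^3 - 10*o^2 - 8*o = o*(o - 4)*(o + 1)*(o + 2)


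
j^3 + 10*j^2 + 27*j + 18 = (j + 1)*(j + 3)*(j + 6)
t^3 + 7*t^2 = t^2*(t + 7)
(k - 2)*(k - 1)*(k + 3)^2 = k^4 + 3*k^3 - 7*k^2 - 15*k + 18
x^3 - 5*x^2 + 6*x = x*(x - 3)*(x - 2)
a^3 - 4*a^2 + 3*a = a*(a - 3)*(a - 1)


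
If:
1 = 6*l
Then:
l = 1/6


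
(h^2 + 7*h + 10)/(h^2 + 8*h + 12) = (h + 5)/(h + 6)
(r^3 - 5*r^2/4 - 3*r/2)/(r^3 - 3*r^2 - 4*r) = (-4*r^2 + 5*r + 6)/(4*(-r^2 + 3*r + 4))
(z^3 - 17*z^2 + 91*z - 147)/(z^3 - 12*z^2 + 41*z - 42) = (z - 7)/(z - 2)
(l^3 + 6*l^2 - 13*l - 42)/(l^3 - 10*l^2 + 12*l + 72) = (l^2 + 4*l - 21)/(l^2 - 12*l + 36)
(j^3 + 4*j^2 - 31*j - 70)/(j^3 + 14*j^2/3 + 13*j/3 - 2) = 3*(j^2 + 2*j - 35)/(3*j^2 + 8*j - 3)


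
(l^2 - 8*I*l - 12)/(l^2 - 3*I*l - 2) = (l - 6*I)/(l - I)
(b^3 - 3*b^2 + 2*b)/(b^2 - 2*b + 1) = b*(b - 2)/(b - 1)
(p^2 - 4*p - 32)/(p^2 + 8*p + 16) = (p - 8)/(p + 4)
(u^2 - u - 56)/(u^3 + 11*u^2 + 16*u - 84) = (u - 8)/(u^2 + 4*u - 12)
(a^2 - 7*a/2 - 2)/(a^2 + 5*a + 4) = (a^2 - 7*a/2 - 2)/(a^2 + 5*a + 4)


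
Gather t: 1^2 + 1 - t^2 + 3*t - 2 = -t^2 + 3*t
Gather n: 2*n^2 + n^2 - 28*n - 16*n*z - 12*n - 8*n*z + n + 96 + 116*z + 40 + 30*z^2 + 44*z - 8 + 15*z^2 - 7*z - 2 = 3*n^2 + n*(-24*z - 39) + 45*z^2 + 153*z + 126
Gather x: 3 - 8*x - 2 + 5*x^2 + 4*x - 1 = 5*x^2 - 4*x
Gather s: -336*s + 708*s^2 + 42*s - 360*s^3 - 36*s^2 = -360*s^3 + 672*s^2 - 294*s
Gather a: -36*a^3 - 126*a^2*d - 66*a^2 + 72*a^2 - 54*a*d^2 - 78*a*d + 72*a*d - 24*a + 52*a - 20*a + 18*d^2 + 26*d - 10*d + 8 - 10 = -36*a^3 + a^2*(6 - 126*d) + a*(-54*d^2 - 6*d + 8) + 18*d^2 + 16*d - 2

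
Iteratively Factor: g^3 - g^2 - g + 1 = (g - 1)*(g^2 - 1) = (g - 1)^2*(g + 1)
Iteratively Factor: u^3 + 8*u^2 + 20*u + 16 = (u + 4)*(u^2 + 4*u + 4) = (u + 2)*(u + 4)*(u + 2)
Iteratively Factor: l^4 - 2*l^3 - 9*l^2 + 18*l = (l - 2)*(l^3 - 9*l) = l*(l - 2)*(l^2 - 9) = l*(l - 2)*(l + 3)*(l - 3)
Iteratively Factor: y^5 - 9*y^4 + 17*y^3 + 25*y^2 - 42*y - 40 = (y - 5)*(y^4 - 4*y^3 - 3*y^2 + 10*y + 8) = (y - 5)*(y - 4)*(y^3 - 3*y - 2) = (y - 5)*(y - 4)*(y + 1)*(y^2 - y - 2) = (y - 5)*(y - 4)*(y - 2)*(y + 1)*(y + 1)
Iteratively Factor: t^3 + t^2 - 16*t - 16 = (t - 4)*(t^2 + 5*t + 4) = (t - 4)*(t + 4)*(t + 1)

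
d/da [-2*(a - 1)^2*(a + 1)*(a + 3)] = -8*a^3 - 12*a^2 + 16*a + 4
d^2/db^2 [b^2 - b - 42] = 2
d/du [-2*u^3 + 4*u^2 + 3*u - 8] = -6*u^2 + 8*u + 3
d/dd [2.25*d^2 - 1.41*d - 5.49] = 4.5*d - 1.41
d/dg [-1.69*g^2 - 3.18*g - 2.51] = -3.38*g - 3.18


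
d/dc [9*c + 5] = 9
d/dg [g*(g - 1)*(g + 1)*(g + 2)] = 4*g^3 + 6*g^2 - 2*g - 2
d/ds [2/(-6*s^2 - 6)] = 2*s/(3*(s^2 + 1)^2)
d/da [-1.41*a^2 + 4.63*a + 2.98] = 4.63 - 2.82*a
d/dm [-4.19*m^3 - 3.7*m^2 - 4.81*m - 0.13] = -12.57*m^2 - 7.4*m - 4.81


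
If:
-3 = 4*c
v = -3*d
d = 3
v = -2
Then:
No Solution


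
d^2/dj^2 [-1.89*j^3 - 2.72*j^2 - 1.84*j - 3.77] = -11.34*j - 5.44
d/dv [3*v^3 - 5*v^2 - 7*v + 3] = 9*v^2 - 10*v - 7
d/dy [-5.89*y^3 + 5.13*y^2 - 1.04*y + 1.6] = -17.67*y^2 + 10.26*y - 1.04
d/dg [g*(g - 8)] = 2*g - 8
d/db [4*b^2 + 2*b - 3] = 8*b + 2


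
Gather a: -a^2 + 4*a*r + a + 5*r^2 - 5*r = -a^2 + a*(4*r + 1) + 5*r^2 - 5*r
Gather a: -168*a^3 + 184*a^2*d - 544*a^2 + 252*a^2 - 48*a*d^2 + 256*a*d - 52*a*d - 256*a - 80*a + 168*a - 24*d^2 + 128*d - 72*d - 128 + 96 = -168*a^3 + a^2*(184*d - 292) + a*(-48*d^2 + 204*d - 168) - 24*d^2 + 56*d - 32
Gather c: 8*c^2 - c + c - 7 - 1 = 8*c^2 - 8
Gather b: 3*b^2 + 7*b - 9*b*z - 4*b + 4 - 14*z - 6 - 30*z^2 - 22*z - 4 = 3*b^2 + b*(3 - 9*z) - 30*z^2 - 36*z - 6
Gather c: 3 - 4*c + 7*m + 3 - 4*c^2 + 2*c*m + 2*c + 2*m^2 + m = -4*c^2 + c*(2*m - 2) + 2*m^2 + 8*m + 6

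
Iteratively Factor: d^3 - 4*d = (d + 2)*(d^2 - 2*d) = d*(d + 2)*(d - 2)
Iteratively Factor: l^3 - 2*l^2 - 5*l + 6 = (l - 1)*(l^2 - l - 6) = (l - 3)*(l - 1)*(l + 2)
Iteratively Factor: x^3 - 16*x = (x)*(x^2 - 16) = x*(x + 4)*(x - 4)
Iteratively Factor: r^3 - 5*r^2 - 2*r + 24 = (r - 4)*(r^2 - r - 6) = (r - 4)*(r + 2)*(r - 3)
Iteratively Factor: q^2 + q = (q)*(q + 1)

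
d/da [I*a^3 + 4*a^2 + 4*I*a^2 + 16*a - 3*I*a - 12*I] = 3*I*a^2 + 8*a*(1 + I) + 16 - 3*I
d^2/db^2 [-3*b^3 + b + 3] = -18*b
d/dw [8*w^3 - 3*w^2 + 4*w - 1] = 24*w^2 - 6*w + 4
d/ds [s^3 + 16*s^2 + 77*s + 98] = 3*s^2 + 32*s + 77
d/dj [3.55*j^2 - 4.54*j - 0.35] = 7.1*j - 4.54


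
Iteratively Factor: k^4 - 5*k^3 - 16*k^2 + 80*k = (k - 4)*(k^3 - k^2 - 20*k) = k*(k - 4)*(k^2 - k - 20) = k*(k - 5)*(k - 4)*(k + 4)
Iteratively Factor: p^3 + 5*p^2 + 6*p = (p + 2)*(p^2 + 3*p) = (p + 2)*(p + 3)*(p)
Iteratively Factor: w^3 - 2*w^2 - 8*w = (w - 4)*(w^2 + 2*w) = (w - 4)*(w + 2)*(w)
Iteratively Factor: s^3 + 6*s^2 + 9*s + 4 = (s + 1)*(s^2 + 5*s + 4) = (s + 1)^2*(s + 4)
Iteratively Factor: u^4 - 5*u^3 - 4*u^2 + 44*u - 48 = (u - 2)*(u^3 - 3*u^2 - 10*u + 24) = (u - 2)^2*(u^2 - u - 12) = (u - 4)*(u - 2)^2*(u + 3)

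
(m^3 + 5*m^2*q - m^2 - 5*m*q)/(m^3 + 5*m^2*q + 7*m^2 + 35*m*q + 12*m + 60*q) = m*(m - 1)/(m^2 + 7*m + 12)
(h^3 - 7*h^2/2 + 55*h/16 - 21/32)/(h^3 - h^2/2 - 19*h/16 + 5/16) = (8*h^2 - 26*h + 21)/(2*(4*h^2 - h - 5))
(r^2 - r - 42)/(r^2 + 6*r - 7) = (r^2 - r - 42)/(r^2 + 6*r - 7)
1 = 1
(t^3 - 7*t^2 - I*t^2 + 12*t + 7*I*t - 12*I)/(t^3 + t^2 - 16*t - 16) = (t^2 - t*(3 + I) + 3*I)/(t^2 + 5*t + 4)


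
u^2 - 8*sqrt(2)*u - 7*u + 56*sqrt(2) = (u - 7)*(u - 8*sqrt(2))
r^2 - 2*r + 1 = (r - 1)^2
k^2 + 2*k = k*(k + 2)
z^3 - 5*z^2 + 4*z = z*(z - 4)*(z - 1)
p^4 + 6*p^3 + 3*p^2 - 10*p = p*(p - 1)*(p + 2)*(p + 5)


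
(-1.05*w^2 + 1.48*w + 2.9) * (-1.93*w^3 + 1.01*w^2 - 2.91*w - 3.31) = 2.0265*w^5 - 3.9169*w^4 - 1.0467*w^3 + 2.0977*w^2 - 13.3378*w - 9.599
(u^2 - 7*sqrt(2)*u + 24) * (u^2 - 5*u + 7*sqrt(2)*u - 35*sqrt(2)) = u^4 - 5*u^3 - 74*u^2 + 168*sqrt(2)*u + 370*u - 840*sqrt(2)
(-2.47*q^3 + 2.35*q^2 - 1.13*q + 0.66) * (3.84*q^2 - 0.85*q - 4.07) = -9.4848*q^5 + 11.1235*q^4 + 3.7162*q^3 - 6.0696*q^2 + 4.0381*q - 2.6862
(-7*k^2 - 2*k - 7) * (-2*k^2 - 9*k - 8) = 14*k^4 + 67*k^3 + 88*k^2 + 79*k + 56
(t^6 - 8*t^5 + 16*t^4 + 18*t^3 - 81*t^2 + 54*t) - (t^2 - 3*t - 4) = t^6 - 8*t^5 + 16*t^4 + 18*t^3 - 82*t^2 + 57*t + 4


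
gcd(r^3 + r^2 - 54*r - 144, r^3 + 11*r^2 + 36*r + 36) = r^2 + 9*r + 18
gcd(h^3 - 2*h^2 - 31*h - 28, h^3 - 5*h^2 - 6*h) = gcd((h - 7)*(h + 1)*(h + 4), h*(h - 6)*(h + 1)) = h + 1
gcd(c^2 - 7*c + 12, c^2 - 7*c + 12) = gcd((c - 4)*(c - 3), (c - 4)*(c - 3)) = c^2 - 7*c + 12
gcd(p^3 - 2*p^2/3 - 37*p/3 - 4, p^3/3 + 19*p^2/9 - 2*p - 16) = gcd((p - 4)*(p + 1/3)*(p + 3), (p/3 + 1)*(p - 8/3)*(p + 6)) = p + 3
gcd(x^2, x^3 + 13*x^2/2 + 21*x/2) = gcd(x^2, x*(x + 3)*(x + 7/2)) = x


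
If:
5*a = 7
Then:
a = 7/5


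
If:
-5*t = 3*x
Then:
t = -3*x/5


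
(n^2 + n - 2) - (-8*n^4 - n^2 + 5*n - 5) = 8*n^4 + 2*n^2 - 4*n + 3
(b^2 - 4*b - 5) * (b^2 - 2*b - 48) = b^4 - 6*b^3 - 45*b^2 + 202*b + 240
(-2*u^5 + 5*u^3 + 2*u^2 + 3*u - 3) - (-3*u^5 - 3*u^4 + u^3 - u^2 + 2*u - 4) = u^5 + 3*u^4 + 4*u^3 + 3*u^2 + u + 1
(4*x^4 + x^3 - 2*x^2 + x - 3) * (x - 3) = 4*x^5 - 11*x^4 - 5*x^3 + 7*x^2 - 6*x + 9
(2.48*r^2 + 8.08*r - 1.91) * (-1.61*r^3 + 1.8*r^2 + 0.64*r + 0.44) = -3.9928*r^5 - 8.5448*r^4 + 19.2063*r^3 + 2.8244*r^2 + 2.3328*r - 0.8404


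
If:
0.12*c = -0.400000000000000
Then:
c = -3.33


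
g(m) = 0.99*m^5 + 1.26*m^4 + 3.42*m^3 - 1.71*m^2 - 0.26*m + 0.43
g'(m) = 4.95*m^4 + 5.04*m^3 + 10.26*m^2 - 3.42*m - 0.26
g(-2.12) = -56.23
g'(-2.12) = 105.07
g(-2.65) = -141.78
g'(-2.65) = 231.17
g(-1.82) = -31.32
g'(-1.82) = 63.88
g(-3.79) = -723.52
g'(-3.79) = 907.02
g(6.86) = 18852.93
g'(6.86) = 13048.47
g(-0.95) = -3.54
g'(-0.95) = 11.96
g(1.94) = 63.51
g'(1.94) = 138.63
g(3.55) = 889.26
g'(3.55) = 1128.56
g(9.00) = 69078.13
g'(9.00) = 36951.13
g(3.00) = 419.23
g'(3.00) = 618.85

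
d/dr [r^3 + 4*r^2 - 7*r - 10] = 3*r^2 + 8*r - 7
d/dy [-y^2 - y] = -2*y - 1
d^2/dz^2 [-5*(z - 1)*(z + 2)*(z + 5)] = -30*z - 60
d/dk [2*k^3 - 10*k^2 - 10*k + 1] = 6*k^2 - 20*k - 10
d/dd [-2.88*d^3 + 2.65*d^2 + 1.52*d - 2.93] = -8.64*d^2 + 5.3*d + 1.52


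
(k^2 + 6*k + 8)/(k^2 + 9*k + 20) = (k + 2)/(k + 5)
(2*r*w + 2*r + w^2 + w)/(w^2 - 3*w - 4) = (2*r + w)/(w - 4)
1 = 1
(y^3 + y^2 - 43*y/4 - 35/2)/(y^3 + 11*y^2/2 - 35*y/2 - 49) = (y + 5/2)/(y + 7)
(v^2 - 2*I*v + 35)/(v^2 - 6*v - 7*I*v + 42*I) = (v + 5*I)/(v - 6)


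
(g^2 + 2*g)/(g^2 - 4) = g/(g - 2)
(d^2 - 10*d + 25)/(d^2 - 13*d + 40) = (d - 5)/(d - 8)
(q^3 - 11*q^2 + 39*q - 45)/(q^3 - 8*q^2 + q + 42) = (q^2 - 8*q + 15)/(q^2 - 5*q - 14)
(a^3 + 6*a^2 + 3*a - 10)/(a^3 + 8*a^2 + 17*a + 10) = (a - 1)/(a + 1)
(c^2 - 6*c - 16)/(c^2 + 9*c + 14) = (c - 8)/(c + 7)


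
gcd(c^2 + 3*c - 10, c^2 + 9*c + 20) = c + 5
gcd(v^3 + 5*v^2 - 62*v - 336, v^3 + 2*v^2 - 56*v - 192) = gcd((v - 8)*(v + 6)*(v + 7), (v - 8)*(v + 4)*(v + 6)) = v^2 - 2*v - 48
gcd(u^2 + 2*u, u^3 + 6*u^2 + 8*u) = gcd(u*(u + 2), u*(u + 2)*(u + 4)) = u^2 + 2*u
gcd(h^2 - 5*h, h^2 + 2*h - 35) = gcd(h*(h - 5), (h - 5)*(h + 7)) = h - 5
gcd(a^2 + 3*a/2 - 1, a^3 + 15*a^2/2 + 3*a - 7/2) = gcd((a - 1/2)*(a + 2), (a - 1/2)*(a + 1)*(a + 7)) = a - 1/2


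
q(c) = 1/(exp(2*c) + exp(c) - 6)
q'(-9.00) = 0.00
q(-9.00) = -0.17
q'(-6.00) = 0.00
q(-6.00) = -0.17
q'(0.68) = -578.52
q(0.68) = -7.70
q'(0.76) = -22.35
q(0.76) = 1.41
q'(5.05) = -0.00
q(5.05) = 0.00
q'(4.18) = -0.00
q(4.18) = 0.00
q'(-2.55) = -0.00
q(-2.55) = -0.17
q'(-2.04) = -0.00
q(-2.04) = -0.17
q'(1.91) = -0.05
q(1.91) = 0.02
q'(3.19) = -0.00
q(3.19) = 0.00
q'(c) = (-2*exp(2*c) - exp(c))/(exp(2*c) + exp(c) - 6)^2 = (-2*exp(c) - 1)*exp(c)/(exp(2*c) + exp(c) - 6)^2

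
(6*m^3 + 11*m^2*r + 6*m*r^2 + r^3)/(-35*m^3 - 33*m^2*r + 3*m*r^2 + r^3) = (6*m^2 + 5*m*r + r^2)/(-35*m^2 + 2*m*r + r^2)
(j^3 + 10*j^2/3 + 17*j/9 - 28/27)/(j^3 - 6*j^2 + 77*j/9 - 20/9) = (9*j^2 + 33*j + 28)/(3*(3*j^2 - 17*j + 20))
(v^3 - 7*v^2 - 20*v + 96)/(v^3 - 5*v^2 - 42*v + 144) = (v + 4)/(v + 6)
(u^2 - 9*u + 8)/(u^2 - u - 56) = (u - 1)/(u + 7)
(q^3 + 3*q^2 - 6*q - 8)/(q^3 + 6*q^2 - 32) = (q + 1)/(q + 4)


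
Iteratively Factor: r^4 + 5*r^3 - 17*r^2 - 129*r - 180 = (r + 3)*(r^3 + 2*r^2 - 23*r - 60) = (r + 3)^2*(r^2 - r - 20) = (r + 3)^2*(r + 4)*(r - 5)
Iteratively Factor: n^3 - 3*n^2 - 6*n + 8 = (n - 1)*(n^2 - 2*n - 8) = (n - 4)*(n - 1)*(n + 2)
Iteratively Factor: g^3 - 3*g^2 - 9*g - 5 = (g - 5)*(g^2 + 2*g + 1) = (g - 5)*(g + 1)*(g + 1)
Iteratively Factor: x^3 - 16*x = (x)*(x^2 - 16) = x*(x - 4)*(x + 4)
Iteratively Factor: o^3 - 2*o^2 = (o)*(o^2 - 2*o) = o*(o - 2)*(o)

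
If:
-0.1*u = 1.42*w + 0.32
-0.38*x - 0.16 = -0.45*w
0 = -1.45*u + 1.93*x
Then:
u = -0.82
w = -0.17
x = -0.62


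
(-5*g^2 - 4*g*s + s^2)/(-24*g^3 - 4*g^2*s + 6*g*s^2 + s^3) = (5*g^2 + 4*g*s - s^2)/(24*g^3 + 4*g^2*s - 6*g*s^2 - s^3)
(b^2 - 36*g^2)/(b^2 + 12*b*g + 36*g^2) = (b - 6*g)/(b + 6*g)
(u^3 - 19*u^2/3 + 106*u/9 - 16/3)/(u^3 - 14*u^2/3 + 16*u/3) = (u^2 - 11*u/3 + 2)/(u*(u - 2))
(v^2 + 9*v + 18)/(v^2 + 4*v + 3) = (v + 6)/(v + 1)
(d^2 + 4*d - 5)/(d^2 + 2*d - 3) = (d + 5)/(d + 3)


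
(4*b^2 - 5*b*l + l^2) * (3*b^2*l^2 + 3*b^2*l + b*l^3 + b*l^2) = 12*b^4*l^2 + 12*b^4*l - 11*b^3*l^3 - 11*b^3*l^2 - 2*b^2*l^4 - 2*b^2*l^3 + b*l^5 + b*l^4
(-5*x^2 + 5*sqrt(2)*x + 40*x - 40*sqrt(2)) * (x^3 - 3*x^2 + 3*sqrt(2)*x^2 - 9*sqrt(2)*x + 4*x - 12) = -5*x^5 - 10*sqrt(2)*x^4 + 55*x^4 - 110*x^3 + 110*sqrt(2)*x^3 - 220*sqrt(2)*x^2 - 110*x^2 - 220*sqrt(2)*x + 240*x + 480*sqrt(2)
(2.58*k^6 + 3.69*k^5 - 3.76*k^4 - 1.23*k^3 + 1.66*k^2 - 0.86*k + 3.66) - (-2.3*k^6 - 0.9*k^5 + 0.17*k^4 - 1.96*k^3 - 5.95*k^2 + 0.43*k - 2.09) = 4.88*k^6 + 4.59*k^5 - 3.93*k^4 + 0.73*k^3 + 7.61*k^2 - 1.29*k + 5.75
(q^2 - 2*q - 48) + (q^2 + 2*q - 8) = 2*q^2 - 56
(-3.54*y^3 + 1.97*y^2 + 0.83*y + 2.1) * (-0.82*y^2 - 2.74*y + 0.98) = 2.9028*y^5 + 8.0842*y^4 - 9.5476*y^3 - 2.0656*y^2 - 4.9406*y + 2.058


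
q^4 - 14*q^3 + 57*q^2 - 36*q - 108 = (q - 6)^2*(q - 3)*(q + 1)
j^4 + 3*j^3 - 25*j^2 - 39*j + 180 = (j - 3)^2*(j + 4)*(j + 5)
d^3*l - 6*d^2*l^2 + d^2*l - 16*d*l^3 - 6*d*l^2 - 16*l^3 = (d - 8*l)*(d + 2*l)*(d*l + l)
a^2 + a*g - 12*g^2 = (a - 3*g)*(a + 4*g)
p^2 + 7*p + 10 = (p + 2)*(p + 5)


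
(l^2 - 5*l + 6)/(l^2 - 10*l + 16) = (l - 3)/(l - 8)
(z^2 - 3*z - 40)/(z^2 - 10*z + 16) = (z + 5)/(z - 2)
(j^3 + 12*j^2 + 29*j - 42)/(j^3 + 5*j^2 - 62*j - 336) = (j - 1)/(j - 8)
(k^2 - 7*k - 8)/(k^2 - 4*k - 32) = (k + 1)/(k + 4)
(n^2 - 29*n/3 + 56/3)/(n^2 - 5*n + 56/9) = 3*(n - 7)/(3*n - 7)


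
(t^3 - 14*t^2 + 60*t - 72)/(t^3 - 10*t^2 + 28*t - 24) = (t - 6)/(t - 2)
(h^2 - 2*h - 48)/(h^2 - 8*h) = (h + 6)/h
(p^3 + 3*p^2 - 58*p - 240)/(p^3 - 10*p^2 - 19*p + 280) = (p + 6)/(p - 7)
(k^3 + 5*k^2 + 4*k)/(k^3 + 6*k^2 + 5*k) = (k + 4)/(k + 5)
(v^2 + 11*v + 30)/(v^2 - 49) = (v^2 + 11*v + 30)/(v^2 - 49)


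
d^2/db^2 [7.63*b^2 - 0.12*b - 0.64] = 15.2600000000000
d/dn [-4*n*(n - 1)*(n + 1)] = 4 - 12*n^2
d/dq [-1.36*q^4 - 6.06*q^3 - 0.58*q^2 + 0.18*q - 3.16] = -5.44*q^3 - 18.18*q^2 - 1.16*q + 0.18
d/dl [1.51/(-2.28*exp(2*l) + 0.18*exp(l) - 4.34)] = (6.8856*exp(l) - 0.2718)*exp(l)/(2.28*exp(2*l) - 0.18*exp(l) + 4.34)^2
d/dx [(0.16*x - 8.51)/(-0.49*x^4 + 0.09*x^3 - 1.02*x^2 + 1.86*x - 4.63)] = (0.2352*x^4 - 16.7084*x^3 + 2.4609*x^2 - 17.3604*x + 15.0878)/(0.2401*x^8 - 0.0882*x^7 + 1.0077*x^6 - 2.0064*x^5 + 5.9126*x^4 - 4.6278*x^3 + 12.9048*x^2 - 17.2236*x + 21.4369)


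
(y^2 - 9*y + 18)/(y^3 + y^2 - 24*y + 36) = (y - 6)/(y^2 + 4*y - 12)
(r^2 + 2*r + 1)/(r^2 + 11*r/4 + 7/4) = 4*(r + 1)/(4*r + 7)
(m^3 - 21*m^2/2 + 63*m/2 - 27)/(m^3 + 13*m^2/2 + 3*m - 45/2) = (m^2 - 9*m + 18)/(m^2 + 8*m + 15)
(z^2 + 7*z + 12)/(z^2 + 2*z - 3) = (z + 4)/(z - 1)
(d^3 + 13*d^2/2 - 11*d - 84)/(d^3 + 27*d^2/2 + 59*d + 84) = (2*d - 7)/(2*d + 7)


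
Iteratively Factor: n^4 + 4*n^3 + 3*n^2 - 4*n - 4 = (n + 1)*(n^3 + 3*n^2 - 4) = (n + 1)*(n + 2)*(n^2 + n - 2) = (n - 1)*(n + 1)*(n + 2)*(n + 2)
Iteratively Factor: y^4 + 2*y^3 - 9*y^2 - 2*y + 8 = (y + 1)*(y^3 + y^2 - 10*y + 8) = (y - 1)*(y + 1)*(y^2 + 2*y - 8) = (y - 1)*(y + 1)*(y + 4)*(y - 2)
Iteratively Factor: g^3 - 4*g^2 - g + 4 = (g - 4)*(g^2 - 1) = (g - 4)*(g + 1)*(g - 1)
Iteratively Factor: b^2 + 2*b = (b + 2)*(b)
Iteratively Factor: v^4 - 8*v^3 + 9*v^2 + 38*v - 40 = (v - 5)*(v^3 - 3*v^2 - 6*v + 8) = (v - 5)*(v - 4)*(v^2 + v - 2) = (v - 5)*(v - 4)*(v - 1)*(v + 2)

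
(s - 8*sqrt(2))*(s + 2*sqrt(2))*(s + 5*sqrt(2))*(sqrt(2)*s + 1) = sqrt(2)*s^4 - s^3 - 93*sqrt(2)*s^2 - 412*s - 160*sqrt(2)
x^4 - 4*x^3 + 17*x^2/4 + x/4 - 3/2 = (x - 2)*(x - 3/2)*(x - 1)*(x + 1/2)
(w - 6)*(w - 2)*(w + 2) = w^3 - 6*w^2 - 4*w + 24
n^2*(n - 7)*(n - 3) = n^4 - 10*n^3 + 21*n^2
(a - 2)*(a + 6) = a^2 + 4*a - 12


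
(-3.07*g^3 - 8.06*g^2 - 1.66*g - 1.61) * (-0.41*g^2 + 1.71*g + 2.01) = 1.2587*g^5 - 1.9451*g^4 - 19.2727*g^3 - 18.3791*g^2 - 6.0897*g - 3.2361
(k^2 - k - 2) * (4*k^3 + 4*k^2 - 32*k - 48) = 4*k^5 - 44*k^3 - 24*k^2 + 112*k + 96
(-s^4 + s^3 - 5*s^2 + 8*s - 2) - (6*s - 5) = -s^4 + s^3 - 5*s^2 + 2*s + 3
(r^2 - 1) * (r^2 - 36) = r^4 - 37*r^2 + 36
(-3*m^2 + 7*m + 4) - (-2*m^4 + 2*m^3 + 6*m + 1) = 2*m^4 - 2*m^3 - 3*m^2 + m + 3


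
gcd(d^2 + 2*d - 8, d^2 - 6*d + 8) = d - 2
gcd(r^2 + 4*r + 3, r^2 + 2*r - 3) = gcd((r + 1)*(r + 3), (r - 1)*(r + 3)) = r + 3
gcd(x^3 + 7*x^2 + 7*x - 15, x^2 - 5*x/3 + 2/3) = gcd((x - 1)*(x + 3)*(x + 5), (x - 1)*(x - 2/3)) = x - 1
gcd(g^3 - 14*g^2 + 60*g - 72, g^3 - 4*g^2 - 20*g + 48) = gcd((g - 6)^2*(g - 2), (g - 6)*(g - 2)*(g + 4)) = g^2 - 8*g + 12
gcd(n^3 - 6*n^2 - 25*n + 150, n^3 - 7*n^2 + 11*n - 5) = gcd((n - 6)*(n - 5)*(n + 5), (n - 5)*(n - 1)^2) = n - 5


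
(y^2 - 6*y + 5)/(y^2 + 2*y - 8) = (y^2 - 6*y + 5)/(y^2 + 2*y - 8)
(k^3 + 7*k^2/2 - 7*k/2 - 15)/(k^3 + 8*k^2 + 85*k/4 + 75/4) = 2*(k - 2)/(2*k + 5)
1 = 1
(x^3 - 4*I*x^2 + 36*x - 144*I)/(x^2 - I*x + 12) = (x^2 + 36)/(x + 3*I)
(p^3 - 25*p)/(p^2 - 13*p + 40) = p*(p + 5)/(p - 8)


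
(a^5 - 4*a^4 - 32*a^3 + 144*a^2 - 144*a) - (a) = a^5 - 4*a^4 - 32*a^3 + 144*a^2 - 145*a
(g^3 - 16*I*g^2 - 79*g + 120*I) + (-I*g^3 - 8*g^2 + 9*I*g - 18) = g^3 - I*g^3 - 8*g^2 - 16*I*g^2 - 79*g + 9*I*g - 18 + 120*I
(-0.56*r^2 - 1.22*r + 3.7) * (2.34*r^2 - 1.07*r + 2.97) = -1.3104*r^4 - 2.2556*r^3 + 8.3002*r^2 - 7.5824*r + 10.989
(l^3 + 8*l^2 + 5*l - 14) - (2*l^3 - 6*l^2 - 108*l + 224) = -l^3 + 14*l^2 + 113*l - 238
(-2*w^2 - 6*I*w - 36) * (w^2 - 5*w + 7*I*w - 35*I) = -2*w^4 + 10*w^3 - 20*I*w^3 + 6*w^2 + 100*I*w^2 - 30*w - 252*I*w + 1260*I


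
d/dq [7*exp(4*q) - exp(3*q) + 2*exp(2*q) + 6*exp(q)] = (28*exp(3*q) - 3*exp(2*q) + 4*exp(q) + 6)*exp(q)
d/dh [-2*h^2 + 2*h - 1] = 2 - 4*h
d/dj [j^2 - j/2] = 2*j - 1/2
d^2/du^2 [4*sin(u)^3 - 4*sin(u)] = -36*sin(u)^3 + 28*sin(u)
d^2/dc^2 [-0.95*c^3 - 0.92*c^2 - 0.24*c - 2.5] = -5.7*c - 1.84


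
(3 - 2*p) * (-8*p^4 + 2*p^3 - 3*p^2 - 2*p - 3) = 16*p^5 - 28*p^4 + 12*p^3 - 5*p^2 - 9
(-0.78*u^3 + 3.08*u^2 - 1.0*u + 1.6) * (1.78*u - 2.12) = -1.3884*u^4 + 7.136*u^3 - 8.3096*u^2 + 4.968*u - 3.392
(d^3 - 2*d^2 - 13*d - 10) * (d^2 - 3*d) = d^5 - 5*d^4 - 7*d^3 + 29*d^2 + 30*d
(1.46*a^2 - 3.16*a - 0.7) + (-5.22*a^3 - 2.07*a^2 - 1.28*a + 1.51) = -5.22*a^3 - 0.61*a^2 - 4.44*a + 0.81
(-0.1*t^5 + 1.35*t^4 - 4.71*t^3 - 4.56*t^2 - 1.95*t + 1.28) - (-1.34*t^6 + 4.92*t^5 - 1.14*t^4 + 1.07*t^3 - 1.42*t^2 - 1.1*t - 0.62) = 1.34*t^6 - 5.02*t^5 + 2.49*t^4 - 5.78*t^3 - 3.14*t^2 - 0.85*t + 1.9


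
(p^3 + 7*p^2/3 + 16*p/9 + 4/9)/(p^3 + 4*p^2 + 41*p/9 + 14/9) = (3*p + 2)/(3*p + 7)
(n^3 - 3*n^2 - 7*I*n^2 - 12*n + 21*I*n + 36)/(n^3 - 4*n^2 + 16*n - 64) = (n^2 - 3*n*(1 + I) + 9*I)/(n^2 + 4*n*(-1 + I) - 16*I)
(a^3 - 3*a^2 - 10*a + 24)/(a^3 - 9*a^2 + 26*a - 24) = (a + 3)/(a - 3)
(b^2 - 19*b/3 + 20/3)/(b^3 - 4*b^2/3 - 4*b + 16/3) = (b - 5)/(b^2 - 4)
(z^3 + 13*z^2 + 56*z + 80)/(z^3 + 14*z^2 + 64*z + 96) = (z + 5)/(z + 6)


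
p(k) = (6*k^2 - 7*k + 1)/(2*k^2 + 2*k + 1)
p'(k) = (-4*k - 2)*(6*k^2 - 7*k + 1)/(2*k^2 + 2*k + 1)^2 + (12*k - 7)/(2*k^2 + 2*k + 1)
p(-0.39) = 8.86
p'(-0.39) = -29.72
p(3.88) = 1.65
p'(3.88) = 0.27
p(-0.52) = 12.50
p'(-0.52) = -24.44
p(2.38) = 1.07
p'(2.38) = 0.54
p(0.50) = -0.40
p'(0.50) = 0.24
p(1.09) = 0.09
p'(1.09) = 0.99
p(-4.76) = 4.63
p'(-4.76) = 0.40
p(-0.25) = 5.00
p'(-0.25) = -24.00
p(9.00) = 2.34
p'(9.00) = 0.07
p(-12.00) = 3.58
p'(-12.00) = 0.05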